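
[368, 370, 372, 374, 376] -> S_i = 368 + 2*i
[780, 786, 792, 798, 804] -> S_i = 780 + 6*i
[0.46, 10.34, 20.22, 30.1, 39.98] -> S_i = 0.46 + 9.88*i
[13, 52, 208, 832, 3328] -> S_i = 13*4^i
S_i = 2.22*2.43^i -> [2.22, 5.39, 13.11, 31.85, 77.41]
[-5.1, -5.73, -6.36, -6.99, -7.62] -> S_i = -5.10 + -0.63*i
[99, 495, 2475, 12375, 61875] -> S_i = 99*5^i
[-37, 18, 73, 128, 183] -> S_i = -37 + 55*i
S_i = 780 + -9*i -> [780, 771, 762, 753, 744]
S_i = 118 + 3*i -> [118, 121, 124, 127, 130]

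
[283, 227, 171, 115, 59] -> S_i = 283 + -56*i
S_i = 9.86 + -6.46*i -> [9.86, 3.4, -3.06, -9.52, -15.98]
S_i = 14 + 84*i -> [14, 98, 182, 266, 350]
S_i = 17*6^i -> [17, 102, 612, 3672, 22032]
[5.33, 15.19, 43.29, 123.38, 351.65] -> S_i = 5.33*2.85^i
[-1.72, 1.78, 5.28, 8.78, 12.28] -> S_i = -1.72 + 3.50*i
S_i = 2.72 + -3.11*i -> [2.72, -0.39, -3.5, -6.61, -9.72]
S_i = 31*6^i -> [31, 186, 1116, 6696, 40176]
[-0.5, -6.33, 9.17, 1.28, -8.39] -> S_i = Random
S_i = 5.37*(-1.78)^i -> [5.37, -9.56, 17.01, -30.29, 53.91]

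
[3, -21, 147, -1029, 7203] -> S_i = 3*-7^i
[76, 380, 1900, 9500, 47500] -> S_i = 76*5^i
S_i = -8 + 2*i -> [-8, -6, -4, -2, 0]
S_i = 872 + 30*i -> [872, 902, 932, 962, 992]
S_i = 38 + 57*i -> [38, 95, 152, 209, 266]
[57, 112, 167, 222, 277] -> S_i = 57 + 55*i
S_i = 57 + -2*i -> [57, 55, 53, 51, 49]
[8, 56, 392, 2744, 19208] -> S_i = 8*7^i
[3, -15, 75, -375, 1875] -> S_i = 3*-5^i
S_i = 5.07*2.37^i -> [5.07, 12.02, 28.48, 67.49, 159.96]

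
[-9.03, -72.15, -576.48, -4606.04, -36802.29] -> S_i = -9.03*7.99^i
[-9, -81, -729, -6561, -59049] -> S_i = -9*9^i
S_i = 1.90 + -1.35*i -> [1.9, 0.55, -0.8, -2.15, -3.5]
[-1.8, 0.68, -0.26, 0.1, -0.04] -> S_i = -1.80*(-0.38)^i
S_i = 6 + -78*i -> [6, -72, -150, -228, -306]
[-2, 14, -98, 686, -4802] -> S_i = -2*-7^i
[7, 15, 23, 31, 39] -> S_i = 7 + 8*i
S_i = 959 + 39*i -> [959, 998, 1037, 1076, 1115]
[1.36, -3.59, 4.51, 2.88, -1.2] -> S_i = Random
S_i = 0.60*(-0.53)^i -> [0.6, -0.32, 0.17, -0.09, 0.05]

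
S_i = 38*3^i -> [38, 114, 342, 1026, 3078]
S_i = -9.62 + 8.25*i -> [-9.62, -1.37, 6.88, 15.13, 23.38]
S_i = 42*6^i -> [42, 252, 1512, 9072, 54432]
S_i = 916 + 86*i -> [916, 1002, 1088, 1174, 1260]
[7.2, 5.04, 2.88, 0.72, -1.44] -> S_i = 7.20 + -2.16*i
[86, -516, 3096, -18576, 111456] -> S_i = 86*-6^i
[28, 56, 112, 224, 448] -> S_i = 28*2^i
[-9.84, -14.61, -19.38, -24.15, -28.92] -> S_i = -9.84 + -4.77*i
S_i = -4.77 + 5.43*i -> [-4.77, 0.66, 6.09, 11.52, 16.95]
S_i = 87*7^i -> [87, 609, 4263, 29841, 208887]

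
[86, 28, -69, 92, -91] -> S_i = Random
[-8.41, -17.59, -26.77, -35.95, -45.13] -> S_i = -8.41 + -9.18*i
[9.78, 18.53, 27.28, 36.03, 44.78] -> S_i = 9.78 + 8.75*i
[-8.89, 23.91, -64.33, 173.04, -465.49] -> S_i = -8.89*(-2.69)^i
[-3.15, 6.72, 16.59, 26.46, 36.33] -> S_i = -3.15 + 9.87*i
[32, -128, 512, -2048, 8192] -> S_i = 32*-4^i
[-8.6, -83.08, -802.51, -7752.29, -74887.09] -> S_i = -8.60*9.66^i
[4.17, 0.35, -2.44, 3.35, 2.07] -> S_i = Random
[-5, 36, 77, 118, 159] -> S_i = -5 + 41*i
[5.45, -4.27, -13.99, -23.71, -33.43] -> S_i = 5.45 + -9.72*i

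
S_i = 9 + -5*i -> [9, 4, -1, -6, -11]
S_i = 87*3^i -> [87, 261, 783, 2349, 7047]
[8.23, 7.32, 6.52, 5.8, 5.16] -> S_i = 8.23*0.89^i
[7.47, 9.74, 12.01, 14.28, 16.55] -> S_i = 7.47 + 2.27*i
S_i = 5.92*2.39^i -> [5.92, 14.15, 33.82, 80.82, 193.16]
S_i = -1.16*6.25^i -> [-1.16, -7.25, -45.31, -283.2, -1770.02]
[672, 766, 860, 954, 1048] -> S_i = 672 + 94*i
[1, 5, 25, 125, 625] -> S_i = 1*5^i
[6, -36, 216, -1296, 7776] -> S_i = 6*-6^i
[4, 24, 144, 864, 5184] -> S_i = 4*6^i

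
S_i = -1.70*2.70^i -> [-1.7, -4.59, -12.39, -33.46, -90.34]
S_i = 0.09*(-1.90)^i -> [0.09, -0.17, 0.32, -0.62, 1.17]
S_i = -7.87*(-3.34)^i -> [-7.87, 26.29, -87.79, 293.23, -979.4]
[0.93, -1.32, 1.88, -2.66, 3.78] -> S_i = 0.93*(-1.42)^i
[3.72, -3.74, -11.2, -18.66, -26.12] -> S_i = 3.72 + -7.46*i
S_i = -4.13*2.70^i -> [-4.13, -11.15, -30.11, -81.29, -219.49]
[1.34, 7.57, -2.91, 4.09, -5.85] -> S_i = Random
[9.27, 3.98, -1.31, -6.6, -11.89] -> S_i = 9.27 + -5.29*i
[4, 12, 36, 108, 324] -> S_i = 4*3^i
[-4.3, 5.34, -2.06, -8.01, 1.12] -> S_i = Random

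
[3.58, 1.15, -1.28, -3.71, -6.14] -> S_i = 3.58 + -2.43*i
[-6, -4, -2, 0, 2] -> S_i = -6 + 2*i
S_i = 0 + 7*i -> [0, 7, 14, 21, 28]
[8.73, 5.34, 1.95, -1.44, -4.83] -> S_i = 8.73 + -3.39*i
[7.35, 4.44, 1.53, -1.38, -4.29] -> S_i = 7.35 + -2.91*i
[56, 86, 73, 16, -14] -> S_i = Random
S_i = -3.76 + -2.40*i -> [-3.76, -6.16, -8.56, -10.96, -13.36]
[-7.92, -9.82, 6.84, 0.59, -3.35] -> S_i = Random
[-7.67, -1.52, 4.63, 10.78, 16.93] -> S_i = -7.67 + 6.15*i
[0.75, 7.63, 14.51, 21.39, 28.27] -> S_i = 0.75 + 6.88*i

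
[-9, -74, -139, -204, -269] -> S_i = -9 + -65*i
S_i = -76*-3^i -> [-76, 228, -684, 2052, -6156]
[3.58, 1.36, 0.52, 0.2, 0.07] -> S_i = 3.58*0.38^i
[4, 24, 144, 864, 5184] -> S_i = 4*6^i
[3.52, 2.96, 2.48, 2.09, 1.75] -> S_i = 3.52*0.84^i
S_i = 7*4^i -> [7, 28, 112, 448, 1792]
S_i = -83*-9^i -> [-83, 747, -6723, 60507, -544563]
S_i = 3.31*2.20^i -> [3.31, 7.28, 16.02, 35.24, 77.54]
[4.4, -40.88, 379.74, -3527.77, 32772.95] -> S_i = 4.40*(-9.29)^i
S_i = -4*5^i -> [-4, -20, -100, -500, -2500]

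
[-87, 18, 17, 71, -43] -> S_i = Random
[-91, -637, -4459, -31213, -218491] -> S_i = -91*7^i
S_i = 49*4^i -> [49, 196, 784, 3136, 12544]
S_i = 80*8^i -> [80, 640, 5120, 40960, 327680]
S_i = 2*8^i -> [2, 16, 128, 1024, 8192]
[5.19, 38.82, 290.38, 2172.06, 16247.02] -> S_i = 5.19*7.48^i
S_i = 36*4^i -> [36, 144, 576, 2304, 9216]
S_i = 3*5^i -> [3, 15, 75, 375, 1875]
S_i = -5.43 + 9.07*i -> [-5.43, 3.64, 12.71, 21.78, 30.85]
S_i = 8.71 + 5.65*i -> [8.71, 14.36, 20.01, 25.66, 31.31]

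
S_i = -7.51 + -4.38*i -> [-7.51, -11.89, -16.27, -20.65, -25.03]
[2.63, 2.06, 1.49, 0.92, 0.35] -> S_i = 2.63 + -0.57*i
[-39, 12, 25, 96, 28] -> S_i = Random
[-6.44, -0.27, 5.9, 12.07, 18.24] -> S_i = -6.44 + 6.17*i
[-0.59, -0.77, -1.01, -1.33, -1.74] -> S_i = -0.59*1.31^i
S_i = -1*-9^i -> [-1, 9, -81, 729, -6561]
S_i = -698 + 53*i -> [-698, -645, -592, -539, -486]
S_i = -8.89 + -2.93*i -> [-8.89, -11.82, -14.75, -17.68, -20.61]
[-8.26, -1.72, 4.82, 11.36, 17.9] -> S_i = -8.26 + 6.54*i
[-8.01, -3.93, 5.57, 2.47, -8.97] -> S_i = Random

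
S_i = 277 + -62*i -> [277, 215, 153, 91, 29]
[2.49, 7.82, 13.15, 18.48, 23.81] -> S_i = 2.49 + 5.33*i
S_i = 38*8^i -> [38, 304, 2432, 19456, 155648]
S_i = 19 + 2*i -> [19, 21, 23, 25, 27]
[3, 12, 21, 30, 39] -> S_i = 3 + 9*i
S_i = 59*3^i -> [59, 177, 531, 1593, 4779]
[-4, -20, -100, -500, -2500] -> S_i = -4*5^i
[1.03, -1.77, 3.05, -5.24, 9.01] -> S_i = 1.03*(-1.72)^i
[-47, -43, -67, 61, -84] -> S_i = Random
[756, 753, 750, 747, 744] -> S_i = 756 + -3*i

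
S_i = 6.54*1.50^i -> [6.54, 9.81, 14.72, 22.07, 33.11]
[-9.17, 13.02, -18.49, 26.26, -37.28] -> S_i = -9.17*(-1.42)^i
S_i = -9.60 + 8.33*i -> [-9.6, -1.27, 7.06, 15.39, 23.72]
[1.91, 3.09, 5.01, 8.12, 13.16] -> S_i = 1.91*1.62^i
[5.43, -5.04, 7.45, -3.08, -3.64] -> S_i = Random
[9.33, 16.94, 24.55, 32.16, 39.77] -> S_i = 9.33 + 7.61*i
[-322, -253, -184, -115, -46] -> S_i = -322 + 69*i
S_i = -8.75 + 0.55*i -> [-8.75, -8.2, -7.65, -7.1, -6.55]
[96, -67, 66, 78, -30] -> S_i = Random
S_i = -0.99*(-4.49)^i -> [-0.99, 4.45, -19.96, 89.61, -402.37]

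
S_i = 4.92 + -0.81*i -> [4.92, 4.11, 3.3, 2.49, 1.68]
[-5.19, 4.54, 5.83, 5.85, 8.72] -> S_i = Random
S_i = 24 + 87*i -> [24, 111, 198, 285, 372]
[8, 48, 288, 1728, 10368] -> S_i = 8*6^i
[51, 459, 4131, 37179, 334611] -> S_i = 51*9^i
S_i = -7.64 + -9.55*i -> [-7.64, -17.19, -26.74, -36.29, -45.84]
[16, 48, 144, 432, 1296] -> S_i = 16*3^i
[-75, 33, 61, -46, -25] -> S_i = Random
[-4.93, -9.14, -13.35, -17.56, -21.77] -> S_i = -4.93 + -4.21*i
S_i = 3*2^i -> [3, 6, 12, 24, 48]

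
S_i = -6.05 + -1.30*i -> [-6.05, -7.35, -8.65, -9.95, -11.25]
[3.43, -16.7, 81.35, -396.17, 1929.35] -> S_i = 3.43*(-4.87)^i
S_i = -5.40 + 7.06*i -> [-5.4, 1.66, 8.72, 15.78, 22.84]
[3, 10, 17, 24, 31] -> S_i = 3 + 7*i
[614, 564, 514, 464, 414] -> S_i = 614 + -50*i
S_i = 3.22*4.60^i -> [3.22, 14.81, 68.14, 313.42, 1441.74]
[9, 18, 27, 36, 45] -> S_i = 9 + 9*i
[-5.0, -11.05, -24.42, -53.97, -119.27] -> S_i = -5.00*2.21^i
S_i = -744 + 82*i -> [-744, -662, -580, -498, -416]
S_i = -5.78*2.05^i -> [-5.78, -11.85, -24.29, -49.8, -102.08]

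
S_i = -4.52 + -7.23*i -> [-4.52, -11.75, -18.98, -26.21, -33.44]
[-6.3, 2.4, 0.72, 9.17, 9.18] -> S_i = Random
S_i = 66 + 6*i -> [66, 72, 78, 84, 90]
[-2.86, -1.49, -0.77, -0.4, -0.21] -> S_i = -2.86*0.52^i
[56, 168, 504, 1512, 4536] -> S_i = 56*3^i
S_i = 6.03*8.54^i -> [6.03, 51.5, 439.78, 3755.7, 32073.68]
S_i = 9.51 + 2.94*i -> [9.51, 12.45, 15.39, 18.33, 21.27]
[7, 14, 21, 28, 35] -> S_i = 7 + 7*i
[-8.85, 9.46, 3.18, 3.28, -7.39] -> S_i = Random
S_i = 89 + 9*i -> [89, 98, 107, 116, 125]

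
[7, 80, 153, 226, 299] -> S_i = 7 + 73*i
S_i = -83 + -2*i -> [-83, -85, -87, -89, -91]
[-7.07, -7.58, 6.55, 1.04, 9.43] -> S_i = Random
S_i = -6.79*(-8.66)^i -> [-6.79, 58.8, -509.22, 4409.85, -38189.27]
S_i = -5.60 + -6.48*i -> [-5.6, -12.08, -18.56, -25.04, -31.52]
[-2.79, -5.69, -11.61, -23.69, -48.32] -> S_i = -2.79*2.04^i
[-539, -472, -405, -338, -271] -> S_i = -539 + 67*i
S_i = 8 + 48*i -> [8, 56, 104, 152, 200]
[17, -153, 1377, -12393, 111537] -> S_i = 17*-9^i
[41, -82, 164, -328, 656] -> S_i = 41*-2^i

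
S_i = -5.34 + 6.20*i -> [-5.34, 0.86, 7.06, 13.26, 19.46]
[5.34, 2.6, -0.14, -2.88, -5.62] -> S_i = 5.34 + -2.74*i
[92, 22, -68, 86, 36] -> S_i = Random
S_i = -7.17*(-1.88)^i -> [-7.17, 13.48, -25.34, 47.64, -89.57]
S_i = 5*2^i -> [5, 10, 20, 40, 80]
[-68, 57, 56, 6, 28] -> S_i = Random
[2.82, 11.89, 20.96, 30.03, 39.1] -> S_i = 2.82 + 9.07*i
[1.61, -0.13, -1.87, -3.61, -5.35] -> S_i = 1.61 + -1.74*i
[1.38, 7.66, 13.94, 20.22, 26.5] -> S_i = 1.38 + 6.28*i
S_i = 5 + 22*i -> [5, 27, 49, 71, 93]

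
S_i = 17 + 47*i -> [17, 64, 111, 158, 205]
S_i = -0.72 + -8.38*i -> [-0.72, -9.1, -17.48, -25.86, -34.24]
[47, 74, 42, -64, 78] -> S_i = Random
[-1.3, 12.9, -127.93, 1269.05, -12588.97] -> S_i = -1.30*(-9.92)^i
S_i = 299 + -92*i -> [299, 207, 115, 23, -69]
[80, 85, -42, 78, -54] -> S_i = Random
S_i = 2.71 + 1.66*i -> [2.71, 4.37, 6.03, 7.69, 9.35]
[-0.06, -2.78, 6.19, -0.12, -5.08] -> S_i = Random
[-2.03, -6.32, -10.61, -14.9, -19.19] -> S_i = -2.03 + -4.29*i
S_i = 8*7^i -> [8, 56, 392, 2744, 19208]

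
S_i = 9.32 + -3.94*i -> [9.32, 5.38, 1.44, -2.5, -6.44]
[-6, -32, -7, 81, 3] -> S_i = Random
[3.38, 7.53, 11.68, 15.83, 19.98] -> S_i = 3.38 + 4.15*i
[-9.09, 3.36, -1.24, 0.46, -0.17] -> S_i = -9.09*(-0.37)^i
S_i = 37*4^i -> [37, 148, 592, 2368, 9472]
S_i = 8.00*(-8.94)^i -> [8.0, -71.52, 639.39, -5716.14, 51102.25]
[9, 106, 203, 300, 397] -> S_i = 9 + 97*i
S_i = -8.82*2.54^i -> [-8.82, -22.4, -56.9, -144.53, -367.12]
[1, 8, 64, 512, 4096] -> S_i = 1*8^i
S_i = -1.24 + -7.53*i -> [-1.24, -8.77, -16.3, -23.83, -31.36]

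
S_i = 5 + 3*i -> [5, 8, 11, 14, 17]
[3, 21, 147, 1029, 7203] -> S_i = 3*7^i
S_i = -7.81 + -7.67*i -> [-7.81, -15.48, -23.15, -30.82, -38.49]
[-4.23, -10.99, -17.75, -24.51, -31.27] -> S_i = -4.23 + -6.76*i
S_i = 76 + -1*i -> [76, 75, 74, 73, 72]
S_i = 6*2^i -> [6, 12, 24, 48, 96]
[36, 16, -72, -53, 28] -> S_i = Random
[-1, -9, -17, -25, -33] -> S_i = -1 + -8*i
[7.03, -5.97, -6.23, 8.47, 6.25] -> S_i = Random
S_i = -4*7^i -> [-4, -28, -196, -1372, -9604]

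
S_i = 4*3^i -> [4, 12, 36, 108, 324]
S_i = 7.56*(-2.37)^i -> [7.56, -17.92, 42.46, -100.64, 238.51]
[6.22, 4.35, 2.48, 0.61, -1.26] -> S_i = 6.22 + -1.87*i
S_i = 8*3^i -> [8, 24, 72, 216, 648]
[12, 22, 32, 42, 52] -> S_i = 12 + 10*i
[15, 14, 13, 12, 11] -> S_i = 15 + -1*i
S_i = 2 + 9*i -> [2, 11, 20, 29, 38]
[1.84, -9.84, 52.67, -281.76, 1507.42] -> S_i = 1.84*(-5.35)^i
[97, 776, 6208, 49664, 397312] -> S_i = 97*8^i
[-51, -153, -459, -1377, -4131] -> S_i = -51*3^i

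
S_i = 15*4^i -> [15, 60, 240, 960, 3840]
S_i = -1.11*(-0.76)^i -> [-1.11, 0.84, -0.64, 0.49, -0.37]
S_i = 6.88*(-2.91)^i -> [6.88, -20.02, 58.26, -169.54, 493.36]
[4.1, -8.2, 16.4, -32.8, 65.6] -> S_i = 4.10*(-2.00)^i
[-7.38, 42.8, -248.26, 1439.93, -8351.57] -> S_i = -7.38*(-5.80)^i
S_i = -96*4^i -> [-96, -384, -1536, -6144, -24576]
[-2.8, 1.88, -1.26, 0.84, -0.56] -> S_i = -2.80*(-0.67)^i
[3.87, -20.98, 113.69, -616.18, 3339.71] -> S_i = 3.87*(-5.42)^i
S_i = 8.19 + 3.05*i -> [8.19, 11.24, 14.29, 17.34, 20.39]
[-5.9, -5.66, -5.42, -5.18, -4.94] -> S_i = -5.90 + 0.24*i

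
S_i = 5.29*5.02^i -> [5.29, 26.56, 133.31, 669.22, 3359.47]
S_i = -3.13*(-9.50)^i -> [-3.13, 29.74, -282.48, 2683.58, -25494.05]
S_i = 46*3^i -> [46, 138, 414, 1242, 3726]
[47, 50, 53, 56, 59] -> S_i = 47 + 3*i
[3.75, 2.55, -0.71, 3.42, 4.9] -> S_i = Random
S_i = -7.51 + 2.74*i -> [-7.51, -4.77, -2.03, 0.71, 3.45]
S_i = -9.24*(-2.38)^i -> [-9.24, 21.99, -52.34, 124.57, -296.47]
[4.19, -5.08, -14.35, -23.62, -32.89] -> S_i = 4.19 + -9.27*i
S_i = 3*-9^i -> [3, -27, 243, -2187, 19683]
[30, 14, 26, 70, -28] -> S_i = Random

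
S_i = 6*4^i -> [6, 24, 96, 384, 1536]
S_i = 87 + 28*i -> [87, 115, 143, 171, 199]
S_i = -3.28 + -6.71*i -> [-3.28, -9.99, -16.7, -23.41, -30.12]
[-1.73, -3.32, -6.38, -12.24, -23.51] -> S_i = -1.73*1.92^i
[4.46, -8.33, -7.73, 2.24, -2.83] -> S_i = Random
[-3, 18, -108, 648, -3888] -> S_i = -3*-6^i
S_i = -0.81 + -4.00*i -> [-0.81, -4.81, -8.81, -12.81, -16.81]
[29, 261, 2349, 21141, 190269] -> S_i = 29*9^i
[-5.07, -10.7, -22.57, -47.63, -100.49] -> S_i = -5.07*2.11^i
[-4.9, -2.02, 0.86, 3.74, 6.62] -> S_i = -4.90 + 2.88*i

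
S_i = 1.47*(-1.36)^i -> [1.47, -2.0, 2.72, -3.7, 5.03]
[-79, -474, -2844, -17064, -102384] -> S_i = -79*6^i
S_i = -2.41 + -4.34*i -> [-2.41, -6.75, -11.09, -15.43, -19.77]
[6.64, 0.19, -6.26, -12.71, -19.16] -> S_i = 6.64 + -6.45*i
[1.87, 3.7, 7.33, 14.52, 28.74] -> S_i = 1.87*1.98^i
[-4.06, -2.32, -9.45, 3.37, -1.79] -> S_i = Random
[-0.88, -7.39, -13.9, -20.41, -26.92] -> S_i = -0.88 + -6.51*i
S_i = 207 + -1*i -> [207, 206, 205, 204, 203]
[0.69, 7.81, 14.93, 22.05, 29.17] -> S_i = 0.69 + 7.12*i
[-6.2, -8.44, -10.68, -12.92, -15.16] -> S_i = -6.20 + -2.24*i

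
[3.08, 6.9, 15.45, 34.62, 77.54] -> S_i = 3.08*2.24^i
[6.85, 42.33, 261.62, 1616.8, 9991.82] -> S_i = 6.85*6.18^i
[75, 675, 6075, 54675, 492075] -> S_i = 75*9^i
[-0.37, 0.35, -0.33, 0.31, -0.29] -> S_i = -0.37*(-0.94)^i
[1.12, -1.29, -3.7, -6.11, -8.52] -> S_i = 1.12 + -2.41*i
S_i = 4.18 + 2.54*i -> [4.18, 6.72, 9.26, 11.8, 14.34]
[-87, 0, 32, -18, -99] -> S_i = Random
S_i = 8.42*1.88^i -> [8.42, 15.83, 29.76, 55.95, 105.18]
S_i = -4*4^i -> [-4, -16, -64, -256, -1024]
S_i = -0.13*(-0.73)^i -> [-0.13, 0.09, -0.07, 0.05, -0.04]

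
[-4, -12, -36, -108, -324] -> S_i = -4*3^i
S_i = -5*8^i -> [-5, -40, -320, -2560, -20480]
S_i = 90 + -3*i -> [90, 87, 84, 81, 78]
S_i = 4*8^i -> [4, 32, 256, 2048, 16384]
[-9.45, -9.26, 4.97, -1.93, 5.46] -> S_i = Random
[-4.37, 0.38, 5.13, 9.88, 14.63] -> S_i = -4.37 + 4.75*i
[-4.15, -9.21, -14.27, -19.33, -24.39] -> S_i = -4.15 + -5.06*i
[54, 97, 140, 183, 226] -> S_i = 54 + 43*i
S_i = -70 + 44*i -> [-70, -26, 18, 62, 106]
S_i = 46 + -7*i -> [46, 39, 32, 25, 18]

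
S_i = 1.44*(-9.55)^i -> [1.44, -13.75, 131.33, -1254.22, 11977.77]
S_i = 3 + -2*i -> [3, 1, -1, -3, -5]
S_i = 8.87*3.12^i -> [8.87, 27.67, 86.34, 269.39, 840.51]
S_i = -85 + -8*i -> [-85, -93, -101, -109, -117]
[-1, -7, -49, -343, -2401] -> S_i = -1*7^i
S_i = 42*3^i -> [42, 126, 378, 1134, 3402]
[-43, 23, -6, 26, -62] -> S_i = Random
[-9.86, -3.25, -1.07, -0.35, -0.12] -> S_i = -9.86*0.33^i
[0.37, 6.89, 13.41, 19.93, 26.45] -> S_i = 0.37 + 6.52*i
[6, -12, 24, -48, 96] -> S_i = 6*-2^i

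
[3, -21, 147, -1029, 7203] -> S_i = 3*-7^i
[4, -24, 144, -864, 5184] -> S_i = 4*-6^i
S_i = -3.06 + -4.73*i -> [-3.06, -7.79, -12.52, -17.25, -21.98]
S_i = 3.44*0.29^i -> [3.44, 1.0, 0.29, 0.08, 0.02]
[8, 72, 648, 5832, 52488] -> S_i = 8*9^i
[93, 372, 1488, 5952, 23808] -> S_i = 93*4^i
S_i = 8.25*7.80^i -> [8.25, 64.35, 501.93, 3915.05, 30537.42]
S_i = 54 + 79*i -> [54, 133, 212, 291, 370]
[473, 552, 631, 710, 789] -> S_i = 473 + 79*i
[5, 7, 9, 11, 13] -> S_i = 5 + 2*i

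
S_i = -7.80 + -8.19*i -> [-7.8, -15.99, -24.18, -32.37, -40.56]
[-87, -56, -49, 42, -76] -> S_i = Random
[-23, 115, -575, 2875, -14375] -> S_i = -23*-5^i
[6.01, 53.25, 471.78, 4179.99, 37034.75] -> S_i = 6.01*8.86^i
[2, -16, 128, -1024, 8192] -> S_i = 2*-8^i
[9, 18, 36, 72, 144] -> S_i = 9*2^i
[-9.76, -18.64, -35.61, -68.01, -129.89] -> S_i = -9.76*1.91^i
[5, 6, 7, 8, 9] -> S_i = 5 + 1*i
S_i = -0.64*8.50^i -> [-0.64, -5.44, -46.24, -393.04, -3340.84]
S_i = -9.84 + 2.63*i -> [-9.84, -7.21, -4.58, -1.95, 0.68]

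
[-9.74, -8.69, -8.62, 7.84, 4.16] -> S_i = Random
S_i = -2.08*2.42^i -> [-2.08, -5.03, -12.18, -29.48, -71.34]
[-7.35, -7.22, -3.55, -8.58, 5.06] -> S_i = Random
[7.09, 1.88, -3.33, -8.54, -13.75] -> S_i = 7.09 + -5.21*i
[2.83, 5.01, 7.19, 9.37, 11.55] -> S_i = 2.83 + 2.18*i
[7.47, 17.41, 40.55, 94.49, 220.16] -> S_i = 7.47*2.33^i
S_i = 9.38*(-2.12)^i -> [9.38, -19.89, 42.16, -89.37, 189.47]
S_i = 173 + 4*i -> [173, 177, 181, 185, 189]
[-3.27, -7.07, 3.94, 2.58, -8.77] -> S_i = Random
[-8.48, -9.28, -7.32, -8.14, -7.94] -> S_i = Random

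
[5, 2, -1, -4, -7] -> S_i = 5 + -3*i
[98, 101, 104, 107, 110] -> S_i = 98 + 3*i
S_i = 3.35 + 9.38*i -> [3.35, 12.73, 22.11, 31.49, 40.87]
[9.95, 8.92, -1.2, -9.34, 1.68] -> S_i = Random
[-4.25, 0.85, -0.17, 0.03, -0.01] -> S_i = -4.25*(-0.20)^i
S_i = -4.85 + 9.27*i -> [-4.85, 4.42, 13.69, 22.96, 32.23]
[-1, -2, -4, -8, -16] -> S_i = -1*2^i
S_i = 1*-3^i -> [1, -3, 9, -27, 81]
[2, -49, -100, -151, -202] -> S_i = 2 + -51*i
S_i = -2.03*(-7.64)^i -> [-2.03, 15.51, -118.49, 905.27, -6916.23]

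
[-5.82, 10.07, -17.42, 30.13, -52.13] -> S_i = -5.82*(-1.73)^i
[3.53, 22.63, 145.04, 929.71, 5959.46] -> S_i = 3.53*6.41^i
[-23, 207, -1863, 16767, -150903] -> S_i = -23*-9^i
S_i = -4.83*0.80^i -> [-4.83, -3.86, -3.09, -2.47, -1.98]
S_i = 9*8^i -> [9, 72, 576, 4608, 36864]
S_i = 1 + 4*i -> [1, 5, 9, 13, 17]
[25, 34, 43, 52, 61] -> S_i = 25 + 9*i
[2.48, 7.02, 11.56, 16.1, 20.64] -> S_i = 2.48 + 4.54*i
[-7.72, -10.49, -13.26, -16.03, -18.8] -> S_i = -7.72 + -2.77*i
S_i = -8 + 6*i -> [-8, -2, 4, 10, 16]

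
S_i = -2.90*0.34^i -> [-2.9, -0.99, -0.34, -0.11, -0.04]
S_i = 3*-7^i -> [3, -21, 147, -1029, 7203]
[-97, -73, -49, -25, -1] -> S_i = -97 + 24*i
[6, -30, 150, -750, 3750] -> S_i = 6*-5^i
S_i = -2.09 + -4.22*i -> [-2.09, -6.31, -10.53, -14.75, -18.97]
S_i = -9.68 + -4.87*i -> [-9.68, -14.55, -19.42, -24.29, -29.16]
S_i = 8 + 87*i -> [8, 95, 182, 269, 356]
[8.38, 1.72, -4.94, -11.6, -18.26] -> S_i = 8.38 + -6.66*i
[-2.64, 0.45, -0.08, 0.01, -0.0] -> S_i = -2.64*(-0.17)^i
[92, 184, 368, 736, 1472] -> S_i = 92*2^i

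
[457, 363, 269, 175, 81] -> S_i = 457 + -94*i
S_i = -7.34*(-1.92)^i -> [-7.34, 14.09, -27.06, 51.95, -99.75]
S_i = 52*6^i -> [52, 312, 1872, 11232, 67392]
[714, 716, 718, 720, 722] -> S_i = 714 + 2*i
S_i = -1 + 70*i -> [-1, 69, 139, 209, 279]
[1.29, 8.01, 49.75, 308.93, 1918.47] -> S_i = 1.29*6.21^i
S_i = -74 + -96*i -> [-74, -170, -266, -362, -458]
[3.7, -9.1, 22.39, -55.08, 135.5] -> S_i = 3.70*(-2.46)^i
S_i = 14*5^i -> [14, 70, 350, 1750, 8750]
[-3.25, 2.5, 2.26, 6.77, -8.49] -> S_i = Random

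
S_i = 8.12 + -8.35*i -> [8.12, -0.23, -8.58, -16.93, -25.28]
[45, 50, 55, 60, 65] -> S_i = 45 + 5*i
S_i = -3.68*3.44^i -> [-3.68, -12.66, -43.55, -149.8, -515.33]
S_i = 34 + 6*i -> [34, 40, 46, 52, 58]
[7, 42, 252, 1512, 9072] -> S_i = 7*6^i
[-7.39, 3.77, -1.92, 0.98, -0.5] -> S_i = -7.39*(-0.51)^i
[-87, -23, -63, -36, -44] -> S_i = Random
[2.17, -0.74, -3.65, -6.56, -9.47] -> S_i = 2.17 + -2.91*i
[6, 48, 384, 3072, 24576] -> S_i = 6*8^i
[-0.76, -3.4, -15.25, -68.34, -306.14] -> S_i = -0.76*4.48^i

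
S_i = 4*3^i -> [4, 12, 36, 108, 324]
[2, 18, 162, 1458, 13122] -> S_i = 2*9^i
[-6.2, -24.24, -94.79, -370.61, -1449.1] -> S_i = -6.20*3.91^i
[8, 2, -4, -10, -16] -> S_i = 8 + -6*i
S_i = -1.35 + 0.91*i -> [-1.35, -0.44, 0.47, 1.38, 2.29]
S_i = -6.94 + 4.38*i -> [-6.94, -2.56, 1.82, 6.2, 10.58]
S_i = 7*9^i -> [7, 63, 567, 5103, 45927]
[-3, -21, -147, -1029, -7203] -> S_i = -3*7^i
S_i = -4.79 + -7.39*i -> [-4.79, -12.18, -19.57, -26.96, -34.35]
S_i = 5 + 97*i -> [5, 102, 199, 296, 393]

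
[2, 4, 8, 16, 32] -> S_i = 2*2^i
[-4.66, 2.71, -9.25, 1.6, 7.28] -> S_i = Random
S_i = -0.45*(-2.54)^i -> [-0.45, 1.14, -2.9, 7.37, -18.73]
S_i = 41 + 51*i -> [41, 92, 143, 194, 245]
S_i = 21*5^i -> [21, 105, 525, 2625, 13125]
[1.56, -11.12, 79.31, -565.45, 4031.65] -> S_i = 1.56*(-7.13)^i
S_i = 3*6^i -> [3, 18, 108, 648, 3888]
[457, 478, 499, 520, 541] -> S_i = 457 + 21*i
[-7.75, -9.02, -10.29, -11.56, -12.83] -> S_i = -7.75 + -1.27*i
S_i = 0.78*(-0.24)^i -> [0.78, -0.19, 0.04, -0.01, 0.0]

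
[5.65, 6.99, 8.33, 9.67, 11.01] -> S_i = 5.65 + 1.34*i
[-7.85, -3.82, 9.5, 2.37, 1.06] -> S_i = Random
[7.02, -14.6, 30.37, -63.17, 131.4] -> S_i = 7.02*(-2.08)^i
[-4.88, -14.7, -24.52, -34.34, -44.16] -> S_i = -4.88 + -9.82*i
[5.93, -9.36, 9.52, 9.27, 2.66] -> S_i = Random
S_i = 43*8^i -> [43, 344, 2752, 22016, 176128]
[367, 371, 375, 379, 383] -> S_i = 367 + 4*i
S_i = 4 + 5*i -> [4, 9, 14, 19, 24]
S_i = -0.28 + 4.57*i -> [-0.28, 4.29, 8.86, 13.43, 18.0]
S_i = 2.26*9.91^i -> [2.26, 22.4, 221.95, 2199.53, 21797.32]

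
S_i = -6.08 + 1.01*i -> [-6.08, -5.07, -4.06, -3.05, -2.04]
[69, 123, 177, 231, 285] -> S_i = 69 + 54*i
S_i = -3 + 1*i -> [-3, -2, -1, 0, 1]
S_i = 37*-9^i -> [37, -333, 2997, -26973, 242757]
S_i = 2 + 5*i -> [2, 7, 12, 17, 22]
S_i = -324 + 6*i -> [-324, -318, -312, -306, -300]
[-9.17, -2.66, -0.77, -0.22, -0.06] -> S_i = -9.17*0.29^i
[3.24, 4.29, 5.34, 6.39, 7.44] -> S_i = 3.24 + 1.05*i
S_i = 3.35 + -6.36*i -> [3.35, -3.01, -9.37, -15.73, -22.09]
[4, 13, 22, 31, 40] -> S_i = 4 + 9*i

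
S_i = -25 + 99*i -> [-25, 74, 173, 272, 371]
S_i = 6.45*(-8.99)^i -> [6.45, -57.99, 521.29, -4686.39, 42130.68]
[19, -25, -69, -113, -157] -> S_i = 19 + -44*i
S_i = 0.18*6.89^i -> [0.18, 1.24, 8.54, 58.87, 405.65]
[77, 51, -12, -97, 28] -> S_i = Random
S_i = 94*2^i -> [94, 188, 376, 752, 1504]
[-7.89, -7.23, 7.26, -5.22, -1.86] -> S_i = Random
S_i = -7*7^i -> [-7, -49, -343, -2401, -16807]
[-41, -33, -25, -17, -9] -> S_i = -41 + 8*i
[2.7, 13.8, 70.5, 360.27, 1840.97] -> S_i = 2.70*5.11^i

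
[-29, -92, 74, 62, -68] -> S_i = Random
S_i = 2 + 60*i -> [2, 62, 122, 182, 242]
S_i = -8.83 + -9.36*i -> [-8.83, -18.19, -27.55, -36.91, -46.27]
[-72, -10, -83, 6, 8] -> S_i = Random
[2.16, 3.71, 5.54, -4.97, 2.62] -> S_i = Random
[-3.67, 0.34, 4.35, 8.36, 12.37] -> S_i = -3.67 + 4.01*i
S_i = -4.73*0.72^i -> [-4.73, -3.41, -2.45, -1.77, -1.27]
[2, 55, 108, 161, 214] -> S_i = 2 + 53*i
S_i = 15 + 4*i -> [15, 19, 23, 27, 31]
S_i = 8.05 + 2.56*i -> [8.05, 10.61, 13.17, 15.73, 18.29]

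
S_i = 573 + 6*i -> [573, 579, 585, 591, 597]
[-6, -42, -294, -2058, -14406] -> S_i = -6*7^i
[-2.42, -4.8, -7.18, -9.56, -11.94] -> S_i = -2.42 + -2.38*i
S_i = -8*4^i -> [-8, -32, -128, -512, -2048]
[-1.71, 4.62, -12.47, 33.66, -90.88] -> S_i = -1.71*(-2.70)^i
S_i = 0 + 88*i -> [0, 88, 176, 264, 352]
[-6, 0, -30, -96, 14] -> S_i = Random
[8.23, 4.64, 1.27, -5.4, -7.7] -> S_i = Random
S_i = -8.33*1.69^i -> [-8.33, -14.08, -23.79, -40.21, -67.95]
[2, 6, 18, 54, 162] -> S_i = 2*3^i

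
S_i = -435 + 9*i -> [-435, -426, -417, -408, -399]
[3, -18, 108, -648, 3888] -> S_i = 3*-6^i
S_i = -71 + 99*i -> [-71, 28, 127, 226, 325]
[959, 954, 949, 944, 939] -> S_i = 959 + -5*i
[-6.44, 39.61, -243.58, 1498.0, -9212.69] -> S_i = -6.44*(-6.15)^i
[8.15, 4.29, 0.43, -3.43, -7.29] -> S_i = 8.15 + -3.86*i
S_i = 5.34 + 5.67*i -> [5.34, 11.01, 16.68, 22.35, 28.02]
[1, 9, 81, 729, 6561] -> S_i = 1*9^i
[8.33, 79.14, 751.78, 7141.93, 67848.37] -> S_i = 8.33*9.50^i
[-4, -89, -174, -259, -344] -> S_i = -4 + -85*i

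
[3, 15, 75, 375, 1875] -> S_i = 3*5^i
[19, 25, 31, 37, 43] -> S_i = 19 + 6*i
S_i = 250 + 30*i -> [250, 280, 310, 340, 370]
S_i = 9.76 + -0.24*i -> [9.76, 9.52, 9.28, 9.04, 8.8]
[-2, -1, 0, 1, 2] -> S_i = -2 + 1*i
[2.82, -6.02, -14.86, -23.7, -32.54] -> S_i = 2.82 + -8.84*i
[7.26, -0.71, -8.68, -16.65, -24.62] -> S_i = 7.26 + -7.97*i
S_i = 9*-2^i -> [9, -18, 36, -72, 144]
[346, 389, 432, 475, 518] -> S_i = 346 + 43*i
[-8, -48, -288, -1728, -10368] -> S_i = -8*6^i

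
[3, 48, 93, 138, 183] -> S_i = 3 + 45*i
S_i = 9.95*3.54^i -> [9.95, 35.22, 124.69, 441.4, 1562.56]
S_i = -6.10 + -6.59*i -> [-6.1, -12.69, -19.28, -25.87, -32.46]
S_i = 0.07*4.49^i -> [0.07, 0.31, 1.41, 6.34, 28.45]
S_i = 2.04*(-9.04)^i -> [2.04, -18.44, 166.71, -1507.08, 13623.98]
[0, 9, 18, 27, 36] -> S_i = 0 + 9*i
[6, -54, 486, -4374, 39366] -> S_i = 6*-9^i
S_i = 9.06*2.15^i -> [9.06, 19.48, 41.88, 90.04, 193.59]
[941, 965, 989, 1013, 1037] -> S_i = 941 + 24*i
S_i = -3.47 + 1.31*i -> [-3.47, -2.16, -0.85, 0.46, 1.77]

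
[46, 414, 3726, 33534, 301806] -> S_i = 46*9^i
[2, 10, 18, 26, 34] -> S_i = 2 + 8*i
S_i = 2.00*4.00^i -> [2.0, 8.0, 32.0, 128.0, 512.0]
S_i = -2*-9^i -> [-2, 18, -162, 1458, -13122]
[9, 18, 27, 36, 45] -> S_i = 9 + 9*i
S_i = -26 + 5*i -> [-26, -21, -16, -11, -6]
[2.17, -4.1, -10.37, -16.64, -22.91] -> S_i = 2.17 + -6.27*i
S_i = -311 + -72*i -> [-311, -383, -455, -527, -599]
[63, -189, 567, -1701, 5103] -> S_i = 63*-3^i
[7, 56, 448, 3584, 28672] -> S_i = 7*8^i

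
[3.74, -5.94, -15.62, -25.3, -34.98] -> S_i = 3.74 + -9.68*i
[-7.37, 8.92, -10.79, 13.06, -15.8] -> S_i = -7.37*(-1.21)^i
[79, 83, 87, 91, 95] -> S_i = 79 + 4*i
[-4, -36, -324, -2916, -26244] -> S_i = -4*9^i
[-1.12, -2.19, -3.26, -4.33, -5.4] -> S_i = -1.12 + -1.07*i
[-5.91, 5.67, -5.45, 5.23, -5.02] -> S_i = -5.91*(-0.96)^i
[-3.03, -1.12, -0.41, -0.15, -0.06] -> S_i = -3.03*0.37^i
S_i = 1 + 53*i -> [1, 54, 107, 160, 213]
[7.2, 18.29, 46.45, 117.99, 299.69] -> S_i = 7.20*2.54^i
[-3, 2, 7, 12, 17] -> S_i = -3 + 5*i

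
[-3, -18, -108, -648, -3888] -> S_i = -3*6^i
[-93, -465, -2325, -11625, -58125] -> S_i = -93*5^i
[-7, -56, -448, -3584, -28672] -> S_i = -7*8^i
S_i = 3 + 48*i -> [3, 51, 99, 147, 195]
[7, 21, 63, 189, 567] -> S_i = 7*3^i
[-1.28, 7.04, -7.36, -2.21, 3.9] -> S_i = Random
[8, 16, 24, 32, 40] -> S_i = 8 + 8*i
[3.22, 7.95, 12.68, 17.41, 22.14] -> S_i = 3.22 + 4.73*i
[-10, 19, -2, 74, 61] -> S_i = Random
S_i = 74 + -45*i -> [74, 29, -16, -61, -106]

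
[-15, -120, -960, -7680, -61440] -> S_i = -15*8^i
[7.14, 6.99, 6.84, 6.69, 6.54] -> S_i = 7.14 + -0.15*i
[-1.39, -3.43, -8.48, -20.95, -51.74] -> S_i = -1.39*2.47^i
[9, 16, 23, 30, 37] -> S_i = 9 + 7*i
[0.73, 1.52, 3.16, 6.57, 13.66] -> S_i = 0.73*2.08^i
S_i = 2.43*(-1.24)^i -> [2.43, -3.01, 3.74, -4.63, 5.75]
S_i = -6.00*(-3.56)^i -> [-6.0, 21.36, -76.04, 270.71, -963.72]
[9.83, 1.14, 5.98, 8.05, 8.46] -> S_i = Random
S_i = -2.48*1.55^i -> [-2.48, -3.84, -5.96, -9.24, -14.31]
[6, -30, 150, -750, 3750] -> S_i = 6*-5^i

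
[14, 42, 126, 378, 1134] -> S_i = 14*3^i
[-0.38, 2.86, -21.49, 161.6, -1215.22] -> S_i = -0.38*(-7.52)^i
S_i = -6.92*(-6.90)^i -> [-6.92, 47.75, -329.46, 2273.28, -15685.65]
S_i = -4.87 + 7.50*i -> [-4.87, 2.63, 10.13, 17.63, 25.13]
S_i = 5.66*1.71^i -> [5.66, 9.68, 16.55, 28.3, 48.4]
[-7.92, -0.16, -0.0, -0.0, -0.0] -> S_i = -7.92*0.02^i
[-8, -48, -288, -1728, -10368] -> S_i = -8*6^i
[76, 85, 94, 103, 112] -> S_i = 76 + 9*i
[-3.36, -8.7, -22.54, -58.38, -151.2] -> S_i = -3.36*2.59^i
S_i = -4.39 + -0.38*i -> [-4.39, -4.77, -5.15, -5.53, -5.91]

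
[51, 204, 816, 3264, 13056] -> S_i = 51*4^i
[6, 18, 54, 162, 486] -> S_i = 6*3^i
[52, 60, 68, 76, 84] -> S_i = 52 + 8*i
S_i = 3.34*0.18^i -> [3.34, 0.6, 0.11, 0.02, 0.0]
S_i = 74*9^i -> [74, 666, 5994, 53946, 485514]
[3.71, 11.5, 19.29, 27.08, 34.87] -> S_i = 3.71 + 7.79*i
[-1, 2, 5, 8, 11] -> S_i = -1 + 3*i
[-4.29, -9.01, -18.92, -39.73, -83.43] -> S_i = -4.29*2.10^i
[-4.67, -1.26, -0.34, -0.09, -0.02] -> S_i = -4.67*0.27^i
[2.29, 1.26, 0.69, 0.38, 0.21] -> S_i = 2.29*0.55^i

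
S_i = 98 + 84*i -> [98, 182, 266, 350, 434]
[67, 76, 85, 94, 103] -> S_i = 67 + 9*i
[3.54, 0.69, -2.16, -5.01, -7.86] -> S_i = 3.54 + -2.85*i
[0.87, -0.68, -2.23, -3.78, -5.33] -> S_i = 0.87 + -1.55*i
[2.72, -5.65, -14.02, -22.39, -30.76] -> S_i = 2.72 + -8.37*i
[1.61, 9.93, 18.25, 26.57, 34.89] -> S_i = 1.61 + 8.32*i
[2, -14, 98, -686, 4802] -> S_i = 2*-7^i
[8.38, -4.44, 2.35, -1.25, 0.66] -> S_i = 8.38*(-0.53)^i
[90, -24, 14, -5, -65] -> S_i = Random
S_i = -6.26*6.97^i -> [-6.26, -43.63, -304.12, -2119.69, -14774.25]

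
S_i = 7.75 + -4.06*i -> [7.75, 3.69, -0.37, -4.43, -8.49]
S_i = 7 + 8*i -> [7, 15, 23, 31, 39]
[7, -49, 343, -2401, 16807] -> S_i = 7*-7^i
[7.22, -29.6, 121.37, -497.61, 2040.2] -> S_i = 7.22*(-4.10)^i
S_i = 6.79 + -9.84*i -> [6.79, -3.05, -12.89, -22.73, -32.57]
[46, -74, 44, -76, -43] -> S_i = Random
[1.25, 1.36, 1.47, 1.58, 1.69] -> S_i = 1.25 + 0.11*i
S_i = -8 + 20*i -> [-8, 12, 32, 52, 72]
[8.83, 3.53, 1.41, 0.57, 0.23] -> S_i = 8.83*0.40^i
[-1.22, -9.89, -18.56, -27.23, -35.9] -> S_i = -1.22 + -8.67*i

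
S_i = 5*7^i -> [5, 35, 245, 1715, 12005]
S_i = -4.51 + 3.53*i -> [-4.51, -0.98, 2.55, 6.08, 9.61]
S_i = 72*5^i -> [72, 360, 1800, 9000, 45000]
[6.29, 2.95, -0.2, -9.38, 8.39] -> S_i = Random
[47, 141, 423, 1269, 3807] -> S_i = 47*3^i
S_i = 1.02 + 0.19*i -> [1.02, 1.21, 1.4, 1.59, 1.78]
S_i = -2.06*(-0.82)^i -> [-2.06, 1.69, -1.39, 1.14, -0.93]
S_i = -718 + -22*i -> [-718, -740, -762, -784, -806]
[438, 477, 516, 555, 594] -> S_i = 438 + 39*i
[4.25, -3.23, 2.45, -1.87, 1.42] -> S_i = 4.25*(-0.76)^i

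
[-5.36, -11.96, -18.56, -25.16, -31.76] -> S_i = -5.36 + -6.60*i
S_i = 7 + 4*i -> [7, 11, 15, 19, 23]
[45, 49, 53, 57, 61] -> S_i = 45 + 4*i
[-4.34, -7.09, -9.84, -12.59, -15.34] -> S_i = -4.34 + -2.75*i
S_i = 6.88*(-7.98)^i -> [6.88, -54.9, 438.12, -3496.21, 27899.73]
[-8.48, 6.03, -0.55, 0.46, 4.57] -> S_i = Random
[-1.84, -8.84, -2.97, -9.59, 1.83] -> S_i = Random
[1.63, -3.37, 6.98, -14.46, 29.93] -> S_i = 1.63*(-2.07)^i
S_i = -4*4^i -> [-4, -16, -64, -256, -1024]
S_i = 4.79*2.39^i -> [4.79, 11.45, 27.36, 65.39, 156.29]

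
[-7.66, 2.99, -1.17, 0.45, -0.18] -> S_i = -7.66*(-0.39)^i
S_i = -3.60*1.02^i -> [-3.6, -3.67, -3.75, -3.82, -3.9]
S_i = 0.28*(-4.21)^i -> [0.28, -1.18, 4.96, -20.89, 87.96]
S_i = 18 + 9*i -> [18, 27, 36, 45, 54]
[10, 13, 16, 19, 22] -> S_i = 10 + 3*i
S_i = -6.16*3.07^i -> [-6.16, -18.91, -58.06, -178.24, -547.19]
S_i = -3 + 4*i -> [-3, 1, 5, 9, 13]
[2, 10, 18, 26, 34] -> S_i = 2 + 8*i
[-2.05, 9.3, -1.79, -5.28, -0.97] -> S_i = Random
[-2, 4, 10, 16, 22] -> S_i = -2 + 6*i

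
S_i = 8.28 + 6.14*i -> [8.28, 14.42, 20.56, 26.7, 32.84]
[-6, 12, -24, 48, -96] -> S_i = -6*-2^i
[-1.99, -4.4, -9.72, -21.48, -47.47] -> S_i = -1.99*2.21^i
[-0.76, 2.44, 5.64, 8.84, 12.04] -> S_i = -0.76 + 3.20*i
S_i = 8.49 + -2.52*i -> [8.49, 5.97, 3.45, 0.93, -1.59]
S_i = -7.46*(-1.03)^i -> [-7.46, 7.68, -7.91, 8.15, -8.4]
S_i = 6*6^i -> [6, 36, 216, 1296, 7776]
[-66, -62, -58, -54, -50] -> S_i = -66 + 4*i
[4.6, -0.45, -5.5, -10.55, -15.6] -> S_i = 4.60 + -5.05*i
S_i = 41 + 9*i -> [41, 50, 59, 68, 77]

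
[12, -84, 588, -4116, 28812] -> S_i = 12*-7^i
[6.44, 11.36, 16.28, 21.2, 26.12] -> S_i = 6.44 + 4.92*i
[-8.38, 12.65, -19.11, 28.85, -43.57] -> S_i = -8.38*(-1.51)^i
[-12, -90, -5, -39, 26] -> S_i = Random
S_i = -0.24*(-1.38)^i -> [-0.24, 0.33, -0.46, 0.63, -0.87]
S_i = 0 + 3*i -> [0, 3, 6, 9, 12]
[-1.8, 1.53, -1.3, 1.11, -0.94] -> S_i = -1.80*(-0.85)^i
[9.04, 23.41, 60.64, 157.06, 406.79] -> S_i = 9.04*2.59^i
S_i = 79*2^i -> [79, 158, 316, 632, 1264]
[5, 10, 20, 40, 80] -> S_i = 5*2^i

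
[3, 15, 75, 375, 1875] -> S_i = 3*5^i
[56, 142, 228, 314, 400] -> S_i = 56 + 86*i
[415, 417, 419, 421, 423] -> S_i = 415 + 2*i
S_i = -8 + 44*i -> [-8, 36, 80, 124, 168]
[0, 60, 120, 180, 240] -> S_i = 0 + 60*i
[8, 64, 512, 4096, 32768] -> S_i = 8*8^i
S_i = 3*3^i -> [3, 9, 27, 81, 243]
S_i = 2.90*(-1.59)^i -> [2.9, -4.61, 7.33, -11.66, 18.53]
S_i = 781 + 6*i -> [781, 787, 793, 799, 805]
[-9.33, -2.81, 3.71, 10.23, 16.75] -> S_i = -9.33 + 6.52*i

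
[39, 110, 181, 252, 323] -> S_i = 39 + 71*i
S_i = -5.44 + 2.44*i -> [-5.44, -3.0, -0.56, 1.88, 4.32]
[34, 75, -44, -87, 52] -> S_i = Random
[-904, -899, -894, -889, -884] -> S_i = -904 + 5*i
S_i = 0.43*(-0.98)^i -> [0.43, -0.42, 0.41, -0.4, 0.4]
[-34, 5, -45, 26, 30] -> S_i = Random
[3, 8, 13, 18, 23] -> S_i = 3 + 5*i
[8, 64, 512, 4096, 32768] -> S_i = 8*8^i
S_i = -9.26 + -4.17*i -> [-9.26, -13.43, -17.6, -21.77, -25.94]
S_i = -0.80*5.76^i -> [-0.8, -4.61, -26.54, -152.88, -880.6]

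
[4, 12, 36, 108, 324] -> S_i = 4*3^i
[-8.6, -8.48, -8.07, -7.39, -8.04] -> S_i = Random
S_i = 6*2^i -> [6, 12, 24, 48, 96]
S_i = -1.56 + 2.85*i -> [-1.56, 1.29, 4.14, 6.99, 9.84]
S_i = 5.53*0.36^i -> [5.53, 1.99, 0.72, 0.26, 0.09]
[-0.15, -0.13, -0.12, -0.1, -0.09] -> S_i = -0.15*0.88^i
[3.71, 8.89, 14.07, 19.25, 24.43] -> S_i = 3.71 + 5.18*i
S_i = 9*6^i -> [9, 54, 324, 1944, 11664]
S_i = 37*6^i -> [37, 222, 1332, 7992, 47952]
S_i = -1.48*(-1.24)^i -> [-1.48, 1.84, -2.28, 2.82, -3.5]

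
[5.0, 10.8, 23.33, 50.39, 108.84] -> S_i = 5.00*2.16^i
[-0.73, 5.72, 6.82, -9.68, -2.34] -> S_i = Random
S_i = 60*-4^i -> [60, -240, 960, -3840, 15360]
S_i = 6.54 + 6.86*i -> [6.54, 13.4, 20.26, 27.12, 33.98]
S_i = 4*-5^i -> [4, -20, 100, -500, 2500]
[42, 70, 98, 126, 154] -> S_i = 42 + 28*i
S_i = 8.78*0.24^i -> [8.78, 2.11, 0.51, 0.12, 0.03]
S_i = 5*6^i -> [5, 30, 180, 1080, 6480]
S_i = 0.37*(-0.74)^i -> [0.37, -0.27, 0.2, -0.15, 0.11]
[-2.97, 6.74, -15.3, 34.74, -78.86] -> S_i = -2.97*(-2.27)^i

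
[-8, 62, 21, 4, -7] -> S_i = Random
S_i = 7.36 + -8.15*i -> [7.36, -0.79, -8.94, -17.09, -25.24]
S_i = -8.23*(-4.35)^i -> [-8.23, 35.8, -155.73, 677.43, -2946.84]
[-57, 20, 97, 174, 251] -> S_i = -57 + 77*i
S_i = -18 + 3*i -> [-18, -15, -12, -9, -6]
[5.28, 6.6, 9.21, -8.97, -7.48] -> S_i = Random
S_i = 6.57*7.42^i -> [6.57, 48.75, 361.72, 2683.97, 19915.03]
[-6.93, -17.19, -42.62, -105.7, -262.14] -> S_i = -6.93*2.48^i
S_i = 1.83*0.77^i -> [1.83, 1.41, 1.09, 0.84, 0.64]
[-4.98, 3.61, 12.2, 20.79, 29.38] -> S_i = -4.98 + 8.59*i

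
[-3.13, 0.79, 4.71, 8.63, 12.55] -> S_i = -3.13 + 3.92*i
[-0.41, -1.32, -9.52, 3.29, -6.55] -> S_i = Random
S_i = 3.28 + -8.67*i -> [3.28, -5.39, -14.06, -22.73, -31.4]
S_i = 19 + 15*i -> [19, 34, 49, 64, 79]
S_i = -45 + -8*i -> [-45, -53, -61, -69, -77]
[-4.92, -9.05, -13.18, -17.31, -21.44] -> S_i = -4.92 + -4.13*i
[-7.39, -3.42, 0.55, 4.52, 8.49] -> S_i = -7.39 + 3.97*i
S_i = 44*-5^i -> [44, -220, 1100, -5500, 27500]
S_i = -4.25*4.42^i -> [-4.25, -18.78, -83.03, -366.99, -1622.1]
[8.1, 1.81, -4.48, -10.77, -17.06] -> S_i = 8.10 + -6.29*i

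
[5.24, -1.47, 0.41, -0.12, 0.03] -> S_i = 5.24*(-0.28)^i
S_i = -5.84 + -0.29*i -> [-5.84, -6.13, -6.42, -6.71, -7.0]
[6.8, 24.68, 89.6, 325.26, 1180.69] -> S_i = 6.80*3.63^i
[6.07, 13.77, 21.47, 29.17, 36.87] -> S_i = 6.07 + 7.70*i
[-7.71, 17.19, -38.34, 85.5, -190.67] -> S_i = -7.71*(-2.23)^i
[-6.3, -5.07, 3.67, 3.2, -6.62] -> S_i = Random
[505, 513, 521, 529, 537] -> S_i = 505 + 8*i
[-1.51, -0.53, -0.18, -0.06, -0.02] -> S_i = -1.51*0.35^i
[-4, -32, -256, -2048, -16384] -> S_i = -4*8^i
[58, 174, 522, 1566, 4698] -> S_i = 58*3^i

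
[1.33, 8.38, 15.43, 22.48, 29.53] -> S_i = 1.33 + 7.05*i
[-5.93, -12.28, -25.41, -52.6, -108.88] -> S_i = -5.93*2.07^i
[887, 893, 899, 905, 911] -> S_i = 887 + 6*i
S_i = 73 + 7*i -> [73, 80, 87, 94, 101]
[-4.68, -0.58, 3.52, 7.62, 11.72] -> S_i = -4.68 + 4.10*i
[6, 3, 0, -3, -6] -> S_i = 6 + -3*i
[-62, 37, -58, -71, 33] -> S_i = Random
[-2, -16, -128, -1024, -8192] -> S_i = -2*8^i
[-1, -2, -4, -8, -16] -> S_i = -1*2^i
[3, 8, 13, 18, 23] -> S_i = 3 + 5*i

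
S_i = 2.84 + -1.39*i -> [2.84, 1.45, 0.06, -1.33, -2.72]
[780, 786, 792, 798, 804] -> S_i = 780 + 6*i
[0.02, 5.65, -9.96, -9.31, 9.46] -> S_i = Random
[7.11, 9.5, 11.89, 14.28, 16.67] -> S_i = 7.11 + 2.39*i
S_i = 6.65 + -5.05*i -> [6.65, 1.6, -3.45, -8.5, -13.55]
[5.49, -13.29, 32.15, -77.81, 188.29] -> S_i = 5.49*(-2.42)^i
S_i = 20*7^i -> [20, 140, 980, 6860, 48020]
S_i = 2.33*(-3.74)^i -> [2.33, -8.71, 32.59, -121.89, 455.87]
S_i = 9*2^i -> [9, 18, 36, 72, 144]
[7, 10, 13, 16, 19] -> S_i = 7 + 3*i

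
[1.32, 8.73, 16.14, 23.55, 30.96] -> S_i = 1.32 + 7.41*i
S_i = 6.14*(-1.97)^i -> [6.14, -12.1, 23.83, -46.94, 92.48]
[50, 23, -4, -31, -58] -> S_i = 50 + -27*i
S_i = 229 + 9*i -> [229, 238, 247, 256, 265]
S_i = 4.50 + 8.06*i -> [4.5, 12.56, 20.62, 28.68, 36.74]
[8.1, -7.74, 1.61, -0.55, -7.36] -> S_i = Random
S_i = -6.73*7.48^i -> [-6.73, -50.34, -376.55, -2816.57, -21067.91]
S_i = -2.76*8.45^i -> [-2.76, -23.32, -197.07, -1665.25, -14071.35]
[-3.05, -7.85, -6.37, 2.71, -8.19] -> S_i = Random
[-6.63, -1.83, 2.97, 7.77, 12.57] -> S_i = -6.63 + 4.80*i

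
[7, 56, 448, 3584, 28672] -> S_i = 7*8^i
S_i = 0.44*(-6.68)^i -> [0.44, -2.94, 19.63, -131.15, 876.11]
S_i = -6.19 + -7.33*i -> [-6.19, -13.52, -20.85, -28.18, -35.51]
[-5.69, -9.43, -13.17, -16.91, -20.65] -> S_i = -5.69 + -3.74*i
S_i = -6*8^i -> [-6, -48, -384, -3072, -24576]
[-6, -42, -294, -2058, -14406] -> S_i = -6*7^i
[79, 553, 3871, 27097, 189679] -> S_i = 79*7^i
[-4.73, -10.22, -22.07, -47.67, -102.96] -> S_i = -4.73*2.16^i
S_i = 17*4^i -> [17, 68, 272, 1088, 4352]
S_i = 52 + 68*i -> [52, 120, 188, 256, 324]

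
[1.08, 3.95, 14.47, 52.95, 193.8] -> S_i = 1.08*3.66^i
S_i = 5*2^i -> [5, 10, 20, 40, 80]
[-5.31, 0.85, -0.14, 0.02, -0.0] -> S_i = -5.31*(-0.16)^i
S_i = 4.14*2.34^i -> [4.14, 9.69, 22.67, 53.05, 124.13]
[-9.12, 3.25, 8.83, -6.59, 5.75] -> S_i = Random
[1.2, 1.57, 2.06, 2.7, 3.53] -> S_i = 1.20*1.31^i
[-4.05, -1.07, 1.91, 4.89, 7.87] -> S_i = -4.05 + 2.98*i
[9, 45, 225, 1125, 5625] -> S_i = 9*5^i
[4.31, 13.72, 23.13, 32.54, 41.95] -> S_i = 4.31 + 9.41*i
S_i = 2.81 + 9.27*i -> [2.81, 12.08, 21.35, 30.62, 39.89]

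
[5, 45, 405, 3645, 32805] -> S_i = 5*9^i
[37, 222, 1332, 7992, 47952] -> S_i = 37*6^i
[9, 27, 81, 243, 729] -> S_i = 9*3^i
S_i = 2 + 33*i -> [2, 35, 68, 101, 134]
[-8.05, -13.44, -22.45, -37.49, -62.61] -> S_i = -8.05*1.67^i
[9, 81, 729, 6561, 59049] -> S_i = 9*9^i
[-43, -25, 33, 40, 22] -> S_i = Random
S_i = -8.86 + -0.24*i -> [-8.86, -9.1, -9.34, -9.58, -9.82]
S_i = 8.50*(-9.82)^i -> [8.5, -83.47, 819.68, -8049.21, 79043.27]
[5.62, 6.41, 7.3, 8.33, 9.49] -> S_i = 5.62*1.14^i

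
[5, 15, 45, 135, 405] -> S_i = 5*3^i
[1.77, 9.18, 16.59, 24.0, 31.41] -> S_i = 1.77 + 7.41*i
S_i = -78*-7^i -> [-78, 546, -3822, 26754, -187278]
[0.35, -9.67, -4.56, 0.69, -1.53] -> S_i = Random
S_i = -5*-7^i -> [-5, 35, -245, 1715, -12005]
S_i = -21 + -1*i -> [-21, -22, -23, -24, -25]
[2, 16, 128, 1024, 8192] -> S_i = 2*8^i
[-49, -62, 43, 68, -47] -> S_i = Random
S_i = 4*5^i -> [4, 20, 100, 500, 2500]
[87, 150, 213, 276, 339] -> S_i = 87 + 63*i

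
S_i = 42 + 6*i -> [42, 48, 54, 60, 66]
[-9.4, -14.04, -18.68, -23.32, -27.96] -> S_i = -9.40 + -4.64*i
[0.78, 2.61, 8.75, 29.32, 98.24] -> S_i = 0.78*3.35^i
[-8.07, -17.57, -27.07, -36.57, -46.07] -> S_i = -8.07 + -9.50*i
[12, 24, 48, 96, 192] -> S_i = 12*2^i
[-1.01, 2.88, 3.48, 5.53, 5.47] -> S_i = Random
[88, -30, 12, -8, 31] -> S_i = Random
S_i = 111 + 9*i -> [111, 120, 129, 138, 147]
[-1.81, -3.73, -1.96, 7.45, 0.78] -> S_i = Random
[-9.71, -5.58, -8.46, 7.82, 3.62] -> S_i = Random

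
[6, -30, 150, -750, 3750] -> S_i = 6*-5^i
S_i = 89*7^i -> [89, 623, 4361, 30527, 213689]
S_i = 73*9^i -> [73, 657, 5913, 53217, 478953]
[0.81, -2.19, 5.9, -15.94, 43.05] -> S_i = 0.81*(-2.70)^i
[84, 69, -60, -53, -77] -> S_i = Random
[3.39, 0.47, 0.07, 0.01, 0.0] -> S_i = 3.39*0.14^i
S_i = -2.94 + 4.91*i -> [-2.94, 1.97, 6.88, 11.79, 16.7]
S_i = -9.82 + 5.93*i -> [-9.82, -3.89, 2.04, 7.97, 13.9]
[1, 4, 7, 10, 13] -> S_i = 1 + 3*i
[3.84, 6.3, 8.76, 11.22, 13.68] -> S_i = 3.84 + 2.46*i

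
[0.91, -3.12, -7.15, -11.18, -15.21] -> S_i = 0.91 + -4.03*i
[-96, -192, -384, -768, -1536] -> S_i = -96*2^i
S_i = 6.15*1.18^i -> [6.15, 7.26, 8.56, 10.1, 11.92]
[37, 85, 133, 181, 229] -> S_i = 37 + 48*i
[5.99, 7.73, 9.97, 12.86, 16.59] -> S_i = 5.99*1.29^i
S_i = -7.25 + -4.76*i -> [-7.25, -12.01, -16.77, -21.53, -26.29]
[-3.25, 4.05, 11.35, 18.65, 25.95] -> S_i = -3.25 + 7.30*i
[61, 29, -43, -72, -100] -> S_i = Random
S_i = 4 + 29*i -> [4, 33, 62, 91, 120]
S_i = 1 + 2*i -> [1, 3, 5, 7, 9]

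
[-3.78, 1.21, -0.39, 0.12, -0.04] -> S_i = -3.78*(-0.32)^i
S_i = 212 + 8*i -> [212, 220, 228, 236, 244]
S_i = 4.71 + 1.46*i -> [4.71, 6.17, 7.63, 9.09, 10.55]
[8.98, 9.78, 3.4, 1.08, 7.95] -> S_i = Random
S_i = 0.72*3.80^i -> [0.72, 2.74, 10.4, 39.51, 150.13]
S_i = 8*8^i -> [8, 64, 512, 4096, 32768]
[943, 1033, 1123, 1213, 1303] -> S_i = 943 + 90*i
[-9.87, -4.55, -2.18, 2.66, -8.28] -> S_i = Random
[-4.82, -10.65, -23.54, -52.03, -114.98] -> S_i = -4.82*2.21^i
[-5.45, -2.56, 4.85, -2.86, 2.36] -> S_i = Random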